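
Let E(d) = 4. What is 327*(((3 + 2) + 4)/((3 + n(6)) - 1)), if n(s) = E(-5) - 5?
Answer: 2943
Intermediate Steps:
n(s) = -1 (n(s) = 4 - 5 = -1)
327*(((3 + 2) + 4)/((3 + n(6)) - 1)) = 327*(((3 + 2) + 4)/((3 - 1) - 1)) = 327*((5 + 4)/(2 - 1)) = 327*(9/1) = 327*(9*1) = 327*9 = 2943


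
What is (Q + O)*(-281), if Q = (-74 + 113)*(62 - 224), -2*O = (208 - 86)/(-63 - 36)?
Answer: 175743301/99 ≈ 1.7752e+6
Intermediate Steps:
O = 61/99 (O = -(208 - 86)/(2*(-63 - 36)) = -61/(-99) = -61*(-1)/99 = -½*(-122/99) = 61/99 ≈ 0.61616)
Q = -6318 (Q = 39*(-162) = -6318)
(Q + O)*(-281) = (-6318 + 61/99)*(-281) = -625421/99*(-281) = 175743301/99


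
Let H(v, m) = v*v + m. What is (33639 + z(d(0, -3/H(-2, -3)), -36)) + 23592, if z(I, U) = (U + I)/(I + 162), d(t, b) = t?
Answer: 515077/9 ≈ 57231.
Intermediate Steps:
H(v, m) = m + v² (H(v, m) = v² + m = m + v²)
z(I, U) = (I + U)/(162 + I)
(33639 + z(d(0, -3/H(-2, -3)), -36)) + 23592 = (33639 + (0 - 36)/(162 + 0)) + 23592 = (33639 - 36/162) + 23592 = (33639 + (1/162)*(-36)) + 23592 = (33639 - 2/9) + 23592 = 302749/9 + 23592 = 515077/9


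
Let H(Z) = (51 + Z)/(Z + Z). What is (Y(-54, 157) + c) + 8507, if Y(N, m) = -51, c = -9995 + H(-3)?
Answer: -1547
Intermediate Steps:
H(Z) = (51 + Z)/(2*Z) (H(Z) = (51 + Z)/((2*Z)) = (51 + Z)*(1/(2*Z)) = (51 + Z)/(2*Z))
c = -10003 (c = -9995 + (1/2)*(51 - 3)/(-3) = -9995 + (1/2)*(-1/3)*48 = -9995 - 8 = -10003)
(Y(-54, 157) + c) + 8507 = (-51 - 10003) + 8507 = -10054 + 8507 = -1547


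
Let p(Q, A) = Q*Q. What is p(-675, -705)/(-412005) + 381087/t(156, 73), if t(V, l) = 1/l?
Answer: 764114083542/27467 ≈ 2.7819e+7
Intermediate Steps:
p(Q, A) = Q²
p(-675, -705)/(-412005) + 381087/t(156, 73) = (-675)²/(-412005) + 381087/(1/73) = 455625*(-1/412005) + 381087/(1/73) = -30375/27467 + 381087*73 = -30375/27467 + 27819351 = 764114083542/27467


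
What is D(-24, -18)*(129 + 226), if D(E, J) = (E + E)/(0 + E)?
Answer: 710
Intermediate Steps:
D(E, J) = 2 (D(E, J) = (2*E)/E = 2)
D(-24, -18)*(129 + 226) = 2*(129 + 226) = 2*355 = 710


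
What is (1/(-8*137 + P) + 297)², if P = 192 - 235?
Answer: 114434711524/1297321 ≈ 88209.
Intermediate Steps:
P = -43
(1/(-8*137 + P) + 297)² = (1/(-8*137 - 43) + 297)² = (1/(-1096 - 43) + 297)² = (1/(-1139) + 297)² = (-1/1139 + 297)² = (338282/1139)² = 114434711524/1297321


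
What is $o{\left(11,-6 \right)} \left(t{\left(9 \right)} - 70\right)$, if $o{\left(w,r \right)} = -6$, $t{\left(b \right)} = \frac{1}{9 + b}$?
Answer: $\frac{1259}{3} \approx 419.67$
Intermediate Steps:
$o{\left(11,-6 \right)} \left(t{\left(9 \right)} - 70\right) = - 6 \left(\frac{1}{9 + 9} - 70\right) = - 6 \left(\frac{1}{18} - 70\right) = \left(-6\right) \left(- \frac{1259}{18}\right) = \frac{1259}{3}$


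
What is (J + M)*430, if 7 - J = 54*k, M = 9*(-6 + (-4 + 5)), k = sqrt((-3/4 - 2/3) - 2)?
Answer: -16340 - 3870*I*sqrt(123) ≈ -16340.0 - 42920.0*I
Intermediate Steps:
k = I*sqrt(123)/6 (k = sqrt((-3*1/4 - 2*1/3) - 2) = sqrt((-3/4 - 2/3) - 2) = sqrt(-17/12 - 2) = sqrt(-41/12) = I*sqrt(123)/6 ≈ 1.8484*I)
M = -45 (M = 9*(-6 + 1) = 9*(-5) = -45)
J = 7 - 9*I*sqrt(123) (J = 7 - 54*I*sqrt(123)/6 = 7 - 9*I*sqrt(123) ≈ 7.0 - 99.815*I)
(J + M)*430 = ((7 - 9*I*sqrt(123)) - 45)*430 = (-38 - 9*I*sqrt(123))*430 = -16340 - 3870*I*sqrt(123)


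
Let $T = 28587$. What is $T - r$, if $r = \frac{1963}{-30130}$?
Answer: $\frac{861328273}{30130} \approx 28587.0$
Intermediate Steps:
$r = - \frac{1963}{30130}$ ($r = 1963 \left(- \frac{1}{30130}\right) = - \frac{1963}{30130} \approx -0.065151$)
$T - r = 28587 - - \frac{1963}{30130} = 28587 + \frac{1963}{30130} = \frac{861328273}{30130}$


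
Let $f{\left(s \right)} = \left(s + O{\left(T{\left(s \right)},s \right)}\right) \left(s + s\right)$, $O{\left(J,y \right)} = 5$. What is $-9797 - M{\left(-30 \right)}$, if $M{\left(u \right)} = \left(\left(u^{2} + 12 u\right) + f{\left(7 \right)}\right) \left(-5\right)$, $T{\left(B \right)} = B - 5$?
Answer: $-6257$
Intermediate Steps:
$T{\left(B \right)} = -5 + B$ ($T{\left(B \right)} = B - 5 = -5 + B$)
$f{\left(s \right)} = 2 s \left(5 + s\right)$ ($f{\left(s \right)} = \left(s + 5\right) \left(s + s\right) = \left(5 + s\right) 2 s = 2 s \left(5 + s\right)$)
$M{\left(u \right)} = -840 - 60 u - 5 u^{2}$ ($M{\left(u \right)} = \left(\left(u^{2} + 12 u\right) + 2 \cdot 7 \left(5 + 7\right)\right) \left(-5\right) = \left(\left(u^{2} + 12 u\right) + 2 \cdot 7 \cdot 12\right) \left(-5\right) = \left(\left(u^{2} + 12 u\right) + 168\right) \left(-5\right) = \left(168 + u^{2} + 12 u\right) \left(-5\right) = -840 - 60 u - 5 u^{2}$)
$-9797 - M{\left(-30 \right)} = -9797 - \left(-840 - -1800 - 5 \left(-30\right)^{2}\right) = -9797 - \left(-840 + 1800 - 4500\right) = -9797 - -3540 = -9797 + 3540 = -6257$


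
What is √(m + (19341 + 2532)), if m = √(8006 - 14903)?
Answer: √(21873 + 11*I*√57) ≈ 147.9 + 0.2808*I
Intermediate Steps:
m = 11*I*√57 (m = √(-6897) = 11*I*√57 ≈ 83.048*I)
√(m + (19341 + 2532)) = √(11*I*√57 + (19341 + 2532)) = √(11*I*√57 + 21873) = √(21873 + 11*I*√57)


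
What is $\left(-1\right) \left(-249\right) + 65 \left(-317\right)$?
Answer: $-20356$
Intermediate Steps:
$\left(-1\right) \left(-249\right) + 65 \left(-317\right) = 249 - 20605 = -20356$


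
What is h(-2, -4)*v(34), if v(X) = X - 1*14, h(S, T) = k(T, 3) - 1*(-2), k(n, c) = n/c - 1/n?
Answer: 55/3 ≈ 18.333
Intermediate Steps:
k(n, c) = -1/n + n/c
h(S, T) = 2 - 1/T + T/3 (h(S, T) = (-1/T + T/3) - 1*(-2) = (-1/T + T*(⅓)) + 2 = (-1/T + T/3) + 2 = 2 - 1/T + T/3)
v(X) = -14 + X (v(X) = X - 14 = -14 + X)
h(-2, -4)*v(34) = (2 - 1/(-4) + (⅓)*(-4))*(-14 + 34) = (2 - 1*(-¼) - 4/3)*20 = (2 + ¼ - 4/3)*20 = (11/12)*20 = 55/3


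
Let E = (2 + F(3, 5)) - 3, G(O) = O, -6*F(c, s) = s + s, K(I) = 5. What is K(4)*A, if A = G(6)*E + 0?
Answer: -80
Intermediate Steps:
F(c, s) = -s/3 (F(c, s) = -(s + s)/6 = -s/3)
E = -8/3 (E = (2 - 1/3*5) - 3 = (2 - 5/3) - 3 = 1/3 - 3 = -8/3 ≈ -2.6667)
A = -16 (A = 6*(-8/3) + 0 = -16 + 0 = -16)
K(4)*A = 5*(-16) = -80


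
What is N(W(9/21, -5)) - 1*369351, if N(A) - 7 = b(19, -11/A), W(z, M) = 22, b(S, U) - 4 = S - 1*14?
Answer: -369335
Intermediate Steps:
b(S, U) = -10 + S (b(S, U) = 4 + (S - 1*14) = 4 + (S - 14) = 4 + (-14 + S) = -10 + S)
N(A) = 16 (N(A) = 7 + (-10 + 19) = 7 + 9 = 16)
N(W(9/21, -5)) - 1*369351 = 16 - 1*369351 = 16 - 369351 = -369335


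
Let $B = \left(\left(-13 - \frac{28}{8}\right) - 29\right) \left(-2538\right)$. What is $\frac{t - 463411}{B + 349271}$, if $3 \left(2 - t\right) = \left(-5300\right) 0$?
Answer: $- \frac{463409}{464750} \approx -0.99711$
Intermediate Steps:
$t = 2$ ($t = 2 - \frac{\left(-5300\right) 0}{3} = 2 - 0 = 2 + 0 = 2$)
$B = 115479$ ($B = \left(\left(-13 - \frac{7}{2}\right) - 29\right) \left(-2538\right) = \left(- \frac{33}{2} - 29\right) \left(-2538\right) = \left(- \frac{91}{2}\right) \left(-2538\right) = 115479$)
$\frac{t - 463411}{B + 349271} = \frac{2 - 463411}{115479 + 349271} = - \frac{463409}{464750}$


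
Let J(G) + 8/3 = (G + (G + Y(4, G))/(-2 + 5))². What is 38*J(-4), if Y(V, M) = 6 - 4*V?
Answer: 24776/9 ≈ 2752.9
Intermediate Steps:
J(G) = -8/3 + (-10/3 + 4*G/3)² (J(G) = -8/3 + (G + (G + (6 - 4*4))/(-2 + 5))² = -8/3 + (G + (G + (6 - 16))/3)² = -8/3 + (G + (G - 10)*(⅓))² = -8/3 + (G + (-10 + G)*(⅓))² = -8/3 + (G + (-10/3 + G/3))² = -8/3 + (-10/3 + 4*G/3)²)
38*J(-4) = 38*(-8/3 + 4*(-5 + 2*(-4))²/9) = 38*(-8/3 + 4*(-5 - 8)²/9) = 38*(-8/3 + (4/9)*(-13)²) = 38*(-8/3 + (4/9)*169) = 38*(-8/3 + 676/9) = 38*(652/9) = 24776/9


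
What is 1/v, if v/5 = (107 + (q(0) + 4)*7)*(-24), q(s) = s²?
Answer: -1/16200 ≈ -6.1728e-5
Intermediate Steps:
v = -16200 (v = 5*((107 + (0² + 4)*7)*(-24)) = 5*((107 + (0 + 4)*7)*(-24)) = 5*((107 + 4*7)*(-24)) = 5*((107 + 28)*(-24)) = 5*(135*(-24)) = 5*(-3240) = -16200)
1/v = 1/(-16200) = -1/16200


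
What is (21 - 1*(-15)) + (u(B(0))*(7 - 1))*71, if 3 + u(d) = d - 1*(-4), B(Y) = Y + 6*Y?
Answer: 462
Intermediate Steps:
B(Y) = 7*Y
u(d) = 1 + d (u(d) = -3 + (d - 1*(-4)) = -3 + (d + 4) = -3 + (4 + d) = 1 + d)
(21 - 1*(-15)) + (u(B(0))*(7 - 1))*71 = (21 - 1*(-15)) + ((1 + 7*0)*(7 - 1))*71 = (21 + 15) + ((1 + 0)*6)*71 = 36 + (1*6)*71 = 36 + 6*71 = 36 + 426 = 462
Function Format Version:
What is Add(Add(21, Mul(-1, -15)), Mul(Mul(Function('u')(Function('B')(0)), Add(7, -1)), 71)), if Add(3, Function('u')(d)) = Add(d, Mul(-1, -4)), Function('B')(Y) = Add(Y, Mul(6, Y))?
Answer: 462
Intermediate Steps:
Function('B')(Y) = Mul(7, Y)
Function('u')(d) = Add(1, d) (Function('u')(d) = Add(-3, Add(d, Mul(-1, -4))) = Add(-3, Add(d, 4)) = Add(-3, Add(4, d)) = Add(1, d))
Add(Add(21, Mul(-1, -15)), Mul(Mul(Function('u')(Function('B')(0)), Add(7, -1)), 71)) = Add(Add(21, Mul(-1, -15)), Mul(Mul(Add(1, Mul(7, 0)), Add(7, -1)), 71)) = Add(Add(21, 15), Mul(Mul(Add(1, 0), 6), 71)) = Add(36, Mul(Mul(1, 6), 71)) = Add(36, Mul(6, 71)) = Add(36, 426) = 462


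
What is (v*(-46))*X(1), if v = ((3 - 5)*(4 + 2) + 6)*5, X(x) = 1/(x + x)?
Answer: 690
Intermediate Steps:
X(x) = 1/(2*x)
v = -30 (v = (-2*6 + 6)*5 = (-12 + 6)*5 = -6*5 = -30)
(v*(-46))*X(1) = (-30*(-46))*((½)/1) = 1380*((½)*1) = 1380*(½) = 690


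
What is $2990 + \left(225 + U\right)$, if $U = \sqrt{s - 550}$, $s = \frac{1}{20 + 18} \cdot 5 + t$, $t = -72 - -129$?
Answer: $3215 + \frac{3 i \sqrt{79078}}{38} \approx 3215.0 + 22.201 i$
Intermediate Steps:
$t = 57$ ($t = -72 + 129 = 57$)
$s = \frac{2171}{38}$ ($s = \frac{1}{20 + 18} \cdot 5 + 57 = \frac{1}{38} \cdot 5 + 57 = \frac{5}{38} + 57 = \frac{2171}{38} \approx 57.132$)
$U = \frac{3 i \sqrt{79078}}{38}$ ($U = \sqrt{\frac{2171}{38} - 550} = \sqrt{- \frac{18729}{38}} = \frac{3 i \sqrt{79078}}{38} \approx 22.201 i$)
$2990 + \left(225 + U\right) = 2990 + \left(225 + \frac{3 i \sqrt{79078}}{38}\right) = 3215 + \frac{3 i \sqrt{79078}}{38}$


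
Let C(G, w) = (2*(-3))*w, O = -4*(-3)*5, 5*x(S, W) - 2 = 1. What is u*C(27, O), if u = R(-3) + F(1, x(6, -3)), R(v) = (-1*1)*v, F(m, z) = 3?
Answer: -2160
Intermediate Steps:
x(S, W) = ⅗ (x(S, W) = ⅖ + (⅕)*1 = ⅖ + ⅕ = ⅗)
R(v) = -v
O = 60 (O = 12*5 = 60)
C(G, w) = -6*w
u = 6 (u = -1*(-3) + 3 = 3 + 3 = 6)
u*C(27, O) = 6*(-6*60) = 6*(-360) = -2160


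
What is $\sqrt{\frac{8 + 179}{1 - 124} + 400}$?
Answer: $\frac{\sqrt{6028599}}{123} \approx 19.962$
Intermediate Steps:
$\sqrt{\frac{8 + 179}{1 - 124} + 400} = \sqrt{\frac{187}{-123} + 400} = \sqrt{187 \left(- \frac{1}{123}\right) + 400} = \sqrt{- \frac{187}{123} + 400} = \sqrt{\frac{49013}{123}} = \frac{\sqrt{6028599}}{123}$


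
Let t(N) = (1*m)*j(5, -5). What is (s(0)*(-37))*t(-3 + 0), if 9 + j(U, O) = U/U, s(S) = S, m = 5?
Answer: 0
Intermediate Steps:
j(U, O) = -8 (j(U, O) = -9 + U/U = -9 + 1 = -8)
t(N) = -40 (t(N) = (1*5)*(-8) = 5*(-8) = -40)
(s(0)*(-37))*t(-3 + 0) = (0*(-37))*(-40) = 0*(-40) = 0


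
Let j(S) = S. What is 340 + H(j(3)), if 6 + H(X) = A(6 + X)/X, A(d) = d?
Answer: 337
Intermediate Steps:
H(X) = -6 + (6 + X)/X
340 + H(j(3)) = 340 + (-5 + 6/3) = 340 + (-5 + 6*(⅓)) = 340 + (-5 + 2) = 340 - 3 = 337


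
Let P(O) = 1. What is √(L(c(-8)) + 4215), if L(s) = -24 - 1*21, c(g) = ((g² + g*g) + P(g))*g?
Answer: √4170 ≈ 64.576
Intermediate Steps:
c(g) = g*(1 + 2*g²) (c(g) = ((g² + g*g) + 1)*g = ((g² + g²) + 1)*g = (2*g² + 1)*g = (1 + 2*g²)*g = g*(1 + 2*g²))
L(s) = -45 (L(s) = -24 - 21 = -45)
√(L(c(-8)) + 4215) = √(-45 + 4215) = √4170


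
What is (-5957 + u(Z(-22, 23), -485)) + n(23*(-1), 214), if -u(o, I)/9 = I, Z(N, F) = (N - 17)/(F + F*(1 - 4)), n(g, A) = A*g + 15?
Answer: -6499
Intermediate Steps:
n(g, A) = 15 + A*g
Z(N, F) = -(-17 + N)/(2*F) (Z(N, F) = (-17 + N)/(F + F*(-3)) = (-17 + N)/(F - 3*F) = (-17 + N)/((-2*F)) = (-17 + N)*(-1/(2*F)) = -(-17 + N)/(2*F))
u(o, I) = -9*I
(-5957 + u(Z(-22, 23), -485)) + n(23*(-1), 214) = (-5957 - 9*(-485)) + (15 + 214*(23*(-1))) = (-5957 + 4365) + (15 + 214*(-23)) = -1592 + (15 - 4922) = -1592 - 4907 = -6499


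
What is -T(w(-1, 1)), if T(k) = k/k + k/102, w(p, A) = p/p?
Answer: -103/102 ≈ -1.0098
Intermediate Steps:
w(p, A) = 1
T(k) = 1 + k/102 (T(k) = 1 + k*(1/102) = 1 + k/102)
-T(w(-1, 1)) = -(1 + (1/102)*1) = -(1 + 1/102) = -1*103/102 = -103/102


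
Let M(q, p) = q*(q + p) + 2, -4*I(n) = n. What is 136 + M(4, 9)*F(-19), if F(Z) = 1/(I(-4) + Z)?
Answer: 133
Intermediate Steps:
I(n) = -n/4
F(Z) = 1/(1 + Z) (F(Z) = 1/(-¼*(-4) + Z) = 1/(1 + Z))
M(q, p) = 2 + q*(p + q) (M(q, p) = q*(p + q) + 2 = 2 + q*(p + q))
136 + M(4, 9)*F(-19) = 136 + (2 + 4² + 9*4)/(1 - 19) = 136 + (2 + 16 + 36)/(-18) = 136 + 54*(-1/18) = 136 - 3 = 133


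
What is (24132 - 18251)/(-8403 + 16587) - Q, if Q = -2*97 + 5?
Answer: 1552657/8184 ≈ 189.72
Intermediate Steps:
Q = -189 (Q = -194 + 5 = -189)
(24132 - 18251)/(-8403 + 16587) - Q = (24132 - 18251)/(-8403 + 16587) - 1*(-189) = 5881/8184 + 189 = 1552657/8184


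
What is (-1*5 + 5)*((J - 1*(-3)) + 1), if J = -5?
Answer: 0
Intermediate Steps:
(-1*5 + 5)*((J - 1*(-3)) + 1) = (-1*5 + 5)*((-5 - 1*(-3)) + 1) = (-5 + 5)*((-5 + 3) + 1) = 0*(-2 + 1) = 0*(-1) = 0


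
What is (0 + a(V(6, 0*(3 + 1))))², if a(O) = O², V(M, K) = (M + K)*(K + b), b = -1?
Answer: 1296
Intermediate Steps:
V(M, K) = (-1 + K)*(K + M) (V(M, K) = (M + K)*(K - 1) = (K + M)*(-1 + K) = (-1 + K)*(K + M))
(0 + a(V(6, 0*(3 + 1))))² = (0 + ((0*(3 + 1))² - 0*(3 + 1) - 1*6 + (0*(3 + 1))*6)²)² = (0 + ((0*4)² - 0*4 - 6 + (0*4)*6)²)² = (0 + (0² - 1*0 - 6 + 0*6)²)² = (0 + (0 + 0 - 6 + 0)²)² = (0 + (-6)²)² = (0 + 36)² = 36² = 1296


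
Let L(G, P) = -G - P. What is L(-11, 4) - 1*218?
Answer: -211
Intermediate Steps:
L(-11, 4) - 1*218 = (-1*(-11) - 1*4) - 1*218 = (11 - 4) - 218 = 7 - 218 = -211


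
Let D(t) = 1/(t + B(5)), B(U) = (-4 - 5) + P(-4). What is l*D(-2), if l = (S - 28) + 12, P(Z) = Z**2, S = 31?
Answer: 3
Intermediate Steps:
B(U) = 7 (B(U) = (-4 - 5) + (-4)**2 = -9 + 16 = 7)
l = 15 (l = (31 - 28) + 12 = 3 + 12 = 15)
D(t) = 1/(7 + t) (D(t) = 1/(t + 7) = 1/(7 + t))
l*D(-2) = 15/(7 - 2) = 15/5 = 15*(1/5) = 3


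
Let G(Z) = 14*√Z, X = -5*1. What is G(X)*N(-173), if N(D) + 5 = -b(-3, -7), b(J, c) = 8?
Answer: -182*I*√5 ≈ -406.96*I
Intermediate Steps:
X = -5
N(D) = -13 (N(D) = -5 - 1*8 = -5 - 8 = -13)
G(X)*N(-173) = (14*√(-5))*(-13) = (14*(I*√5))*(-13) = (14*I*√5)*(-13) = -182*I*√5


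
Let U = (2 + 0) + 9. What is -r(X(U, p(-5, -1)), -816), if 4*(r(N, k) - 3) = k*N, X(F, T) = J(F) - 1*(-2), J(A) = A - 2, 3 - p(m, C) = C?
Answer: 2241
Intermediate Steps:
p(m, C) = 3 - C
U = 11 (U = 2 + 9 = 11)
J(A) = -2 + A
X(F, T) = F (X(F, T) = (-2 + F) - 1*(-2) = (-2 + F) + 2 = F)
r(N, k) = 3 + N*k/4 (r(N, k) = 3 + (k*N)/4 = 3 + (N*k)/4 = 3 + N*k/4)
-r(X(U, p(-5, -1)), -816) = -(3 + (¼)*11*(-816)) = -(3 - 2244) = -1*(-2241) = 2241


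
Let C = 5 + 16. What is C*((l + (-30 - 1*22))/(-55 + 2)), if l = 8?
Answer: 924/53 ≈ 17.434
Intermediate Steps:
C = 21
C*((l + (-30 - 1*22))/(-55 + 2)) = 21*((8 + (-30 - 1*22))/(-55 + 2)) = 21*((8 + (-30 - 22))/(-53)) = 21*((8 - 52)*(-1/53)) = 21*(-44*(-1/53)) = 21*(44/53) = 924/53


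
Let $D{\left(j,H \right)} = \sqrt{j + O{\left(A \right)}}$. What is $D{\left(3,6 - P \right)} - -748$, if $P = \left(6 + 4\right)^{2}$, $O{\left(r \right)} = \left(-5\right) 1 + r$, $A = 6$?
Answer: $750$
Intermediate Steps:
$O{\left(r \right)} = -5 + r$
$P = 100$ ($P = 10^{2} = 100$)
$D{\left(j,H \right)} = \sqrt{1 + j}$ ($D{\left(j,H \right)} = \sqrt{j + \left(-5 + 6\right)} = \sqrt{j + 1} = \sqrt{1 + j}$)
$D{\left(3,6 - P \right)} - -748 = \sqrt{1 + 3} - -748 = \sqrt{4} + 748 = 2 + 748 = 750$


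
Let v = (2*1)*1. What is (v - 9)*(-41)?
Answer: 287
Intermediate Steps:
v = 2 (v = 2*1 = 2)
(v - 9)*(-41) = (2 - 9)*(-41) = -7*(-41) = 287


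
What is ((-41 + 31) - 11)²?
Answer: 441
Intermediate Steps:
((-41 + 31) - 11)² = (-10 - 11)² = (-21)² = 441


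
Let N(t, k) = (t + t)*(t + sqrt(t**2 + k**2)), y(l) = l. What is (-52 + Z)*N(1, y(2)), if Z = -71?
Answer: -246 - 246*sqrt(5) ≈ -796.07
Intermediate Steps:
N(t, k) = 2*t*(t + sqrt(k**2 + t**2)) (N(t, k) = (2*t)*(t + sqrt(k**2 + t**2)) = 2*t*(t + sqrt(k**2 + t**2)))
(-52 + Z)*N(1, y(2)) = (-52 - 71)*(2*1*(1 + sqrt(2**2 + 1**2))) = -246*(1 + sqrt(4 + 1)) = -246*(1 + sqrt(5)) = -123*(2 + 2*sqrt(5)) = -246 - 246*sqrt(5)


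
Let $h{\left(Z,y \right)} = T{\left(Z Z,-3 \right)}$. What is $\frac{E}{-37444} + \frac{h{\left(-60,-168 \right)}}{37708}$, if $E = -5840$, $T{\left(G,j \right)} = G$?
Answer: $\frac{2017120}{8022377} \approx 0.25144$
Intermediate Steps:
$h{\left(Z,y \right)} = Z^{2}$ ($h{\left(Z,y \right)} = Z Z = Z^{2}$)
$\frac{E}{-37444} + \frac{h{\left(-60,-168 \right)}}{37708} = - \frac{5840}{-37444} + \frac{\left(-60\right)^{2}}{37708} = \left(-5840\right) \left(- \frac{1}{37444}\right) + 3600 \cdot \frac{1}{37708} = \frac{1460}{9361} + \frac{900}{9427} = \frac{2017120}{8022377}$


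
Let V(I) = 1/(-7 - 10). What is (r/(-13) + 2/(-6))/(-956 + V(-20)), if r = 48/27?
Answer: 935/1901601 ≈ 0.00049169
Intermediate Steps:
r = 16/9 (r = 48*(1/27) = 16/9 ≈ 1.7778)
V(I) = -1/17 (V(I) = 1/(-17) = -1/17)
(r/(-13) + 2/(-6))/(-956 + V(-20)) = ((16/9)/(-13) + 2/(-6))/(-956 - 1/17) = ((16/9)*(-1/13) + 2*(-⅙))/(-16253/17) = -17*(-16/117 - ⅓)/16253 = -17/16253*(-55/117) = 935/1901601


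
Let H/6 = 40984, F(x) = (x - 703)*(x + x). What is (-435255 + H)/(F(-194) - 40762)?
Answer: -189351/307274 ≈ -0.61623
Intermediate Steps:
F(x) = 2*x*(-703 + x) (F(x) = (-703 + x)*(2*x) = 2*x*(-703 + x))
H = 245904 (H = 6*40984 = 245904)
(-435255 + H)/(F(-194) - 40762) = (-435255 + 245904)/(2*(-194)*(-703 - 194) - 40762) = -189351/(2*(-194)*(-897) - 40762) = -189351/(348036 - 40762) = -189351/307274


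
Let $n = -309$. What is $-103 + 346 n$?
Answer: $-107017$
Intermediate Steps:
$-103 + 346 n = -103 + 346 \left(-309\right) = -103 - 106914 = -107017$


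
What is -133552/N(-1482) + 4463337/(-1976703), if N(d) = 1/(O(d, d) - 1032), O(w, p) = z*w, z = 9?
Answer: 1264524739590461/658901 ≈ 1.9191e+9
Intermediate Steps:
O(w, p) = 9*w
N(d) = 1/(-1032 + 9*d) (N(d) = 1/(9*d - 1032) = 1/(-1032 + 9*d))
-133552/N(-1482) + 4463337/(-1976703) = -133552/(1/(3*(-344 + 3*(-1482)))) + 4463337/(-1976703) = -133552/(1/(3*(-344 - 4446))) + 4463337*(-1/1976703) = -133552/((⅓)/(-4790)) - 1487779/658901 = -133552/((⅓)*(-1/4790)) - 1487779/658901 = -133552/(-1/14370) - 1487779/658901 = -133552*(-14370) - 1487779/658901 = 1919142240 - 1487779/658901 = 1264524739590461/658901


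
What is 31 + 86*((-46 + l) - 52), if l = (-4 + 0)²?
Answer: -7021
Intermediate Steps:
l = 16 (l = (-4)² = 16)
31 + 86*((-46 + l) - 52) = 31 + 86*((-46 + 16) - 52) = 31 + 86*(-30 - 52) = 31 + 86*(-82) = 31 - 7052 = -7021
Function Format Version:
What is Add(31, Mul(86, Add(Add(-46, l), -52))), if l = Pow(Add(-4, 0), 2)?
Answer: -7021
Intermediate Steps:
l = 16 (l = Pow(-4, 2) = 16)
Add(31, Mul(86, Add(Add(-46, l), -52))) = Add(31, Mul(86, Add(Add(-46, 16), -52))) = Add(31, Mul(86, Add(-30, -52))) = Add(31, Mul(86, -82)) = Add(31, -7052) = -7021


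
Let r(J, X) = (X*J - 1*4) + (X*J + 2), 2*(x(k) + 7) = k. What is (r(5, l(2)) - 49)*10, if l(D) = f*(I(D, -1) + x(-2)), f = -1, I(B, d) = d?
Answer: 390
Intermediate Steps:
x(k) = -7 + k/2
l(D) = 9 (l(D) = -(-1 + (-7 + (1/2)*(-2))) = -(-1 + (-7 - 1)) = -(-1 - 8) = -1*(-9) = 9)
r(J, X) = -2 + 2*J*X (r(J, X) = (J*X - 4) + (J*X + 2) = (-4 + J*X) + (2 + J*X) = -2 + 2*J*X)
(r(5, l(2)) - 49)*10 = ((-2 + 2*5*9) - 49)*10 = ((-2 + 90) - 49)*10 = (88 - 49)*10 = 39*10 = 390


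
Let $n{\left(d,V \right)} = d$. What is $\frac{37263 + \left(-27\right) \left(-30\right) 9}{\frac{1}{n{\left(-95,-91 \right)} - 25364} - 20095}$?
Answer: $- \frac{1134274827}{511598606} \approx -2.2171$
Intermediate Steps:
$\frac{37263 + \left(-27\right) \left(-30\right) 9}{\frac{1}{n{\left(-95,-91 \right)} - 25364} - 20095} = \frac{37263 + \left(-27\right) \left(-30\right) 9}{\frac{1}{-95 - 25364} - 20095} = \frac{37263 + 810 \cdot 9}{\frac{1}{-25459} - 20095} = \frac{37263 + 7290}{- \frac{1}{25459} - 20095} = \frac{44553}{- \frac{511598606}{25459}} = 44553 \left(- \frac{25459}{511598606}\right) = - \frac{1134274827}{511598606}$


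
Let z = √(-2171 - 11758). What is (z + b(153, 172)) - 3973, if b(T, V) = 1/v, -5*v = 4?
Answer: -15897/4 + I*√13929 ≈ -3974.3 + 118.02*I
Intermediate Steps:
v = -⅘ (v = -⅕*4 = -⅘ ≈ -0.80000)
b(T, V) = -5/4 (b(T, V) = 1/(-⅘) = -5/4)
z = I*√13929 (z = √(-13929) = I*√13929 ≈ 118.02*I)
(z + b(153, 172)) - 3973 = (I*√13929 - 5/4) - 3973 = (-5/4 + I*√13929) - 3973 = -15897/4 + I*√13929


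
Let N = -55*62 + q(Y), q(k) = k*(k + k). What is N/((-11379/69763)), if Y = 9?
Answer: 226590224/11379 ≈ 19913.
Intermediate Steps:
q(k) = 2*k² (q(k) = k*(2*k) = 2*k²)
N = -3248 (N = -55*62 + 2*9² = -3410 + 2*81 = -3410 + 162 = -3248)
N/((-11379/69763)) = -3248/((-11379/69763)) = -3248/((-11379*1/69763)) = -3248/(-11379/69763) = -3248*(-69763/11379) = 226590224/11379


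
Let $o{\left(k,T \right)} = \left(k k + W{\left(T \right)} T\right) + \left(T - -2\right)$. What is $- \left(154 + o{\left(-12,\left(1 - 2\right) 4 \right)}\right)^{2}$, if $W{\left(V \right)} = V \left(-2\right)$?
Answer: $-69696$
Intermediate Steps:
$W{\left(V \right)} = - 2 V$
$o{\left(k,T \right)} = 2 + T + k^{2} - 2 T^{2}$ ($o{\left(k,T \right)} = \left(k k + - 2 T T\right) + \left(T - -2\right) = \left(k^{2} - 2 T^{2}\right) + \left(T + 2\right) = \left(k^{2} - 2 T^{2}\right) + \left(2 + T\right) = 2 + T + k^{2} - 2 T^{2}$)
$- \left(154 + o{\left(-12,\left(1 - 2\right) 4 \right)}\right)^{2} = - \left(154 + \left(2 + \left(1 - 2\right) 4 + \left(-12\right)^{2} - 2 \left(\left(1 - 2\right) 4\right)^{2}\right)\right)^{2} = - \left(154 + \left(2 - 4 + 144 - 2 \left(\left(-1\right) 4\right)^{2}\right)\right)^{2} = - \left(154 + \left(2 - 4 + 144 - 2 \left(-4\right)^{2}\right)\right)^{2} = - \left(154 + \left(2 - 4 + 144 - 32\right)\right)^{2} = - \left(154 + 110\right)^{2} = - 264^{2} = \left(-1\right) 69696 = -69696$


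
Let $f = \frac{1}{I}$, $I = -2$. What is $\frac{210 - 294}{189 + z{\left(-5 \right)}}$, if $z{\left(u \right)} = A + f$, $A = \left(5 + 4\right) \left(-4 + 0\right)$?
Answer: $- \frac{168}{305} \approx -0.55082$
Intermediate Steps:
$A = -36$ ($A = 9 \left(-4\right) = -36$)
$f = - \frac{1}{2}$ ($f = \frac{1}{-2} = - \frac{1}{2} \approx -0.5$)
$z{\left(u \right)} = - \frac{73}{2}$ ($z{\left(u \right)} = -36 - \frac{1}{2} = - \frac{73}{2}$)
$\frac{210 - 294}{189 + z{\left(-5 \right)}} = \frac{210 - 294}{189 - \frac{73}{2}} = - \frac{84}{\frac{305}{2}} = \left(-84\right) \frac{2}{305} = - \frac{168}{305}$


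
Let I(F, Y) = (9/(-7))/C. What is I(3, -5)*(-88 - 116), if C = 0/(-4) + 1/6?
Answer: 11016/7 ≈ 1573.7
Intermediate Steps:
C = ⅙ (C = 0*(-¼) + 1*(⅙) = 0 + ⅙ = ⅙ ≈ 0.16667)
I(F, Y) = -54/7 (I(F, Y) = (9/(-7))/(⅙) = (9*(-⅐))*6 = -9/7*6 = -54/7)
I(3, -5)*(-88 - 116) = -54*(-88 - 116)/7 = -54/7*(-204) = 11016/7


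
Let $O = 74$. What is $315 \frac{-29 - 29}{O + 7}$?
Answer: $- \frac{2030}{9} \approx -225.56$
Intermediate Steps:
$315 \frac{-29 - 29}{O + 7} = 315 \frac{-29 - 29}{74 + 7} = 315 \left(- \frac{58}{81}\right) = - \frac{2030}{9}$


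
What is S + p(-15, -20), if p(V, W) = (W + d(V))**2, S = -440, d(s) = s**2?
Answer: 41585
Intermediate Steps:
p(V, W) = (W + V**2)**2
S + p(-15, -20) = -440 + (-20 + (-15)**2)**2 = -440 + (-20 + 225)**2 = -440 + 205**2 = -440 + 42025 = 41585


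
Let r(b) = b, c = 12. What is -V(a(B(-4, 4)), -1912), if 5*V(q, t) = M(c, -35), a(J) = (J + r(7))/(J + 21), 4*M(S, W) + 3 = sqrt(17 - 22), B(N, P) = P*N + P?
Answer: 3/20 - I*sqrt(5)/20 ≈ 0.15 - 0.1118*I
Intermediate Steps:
B(N, P) = P + N*P (B(N, P) = N*P + P = P + N*P)
M(S, W) = -3/4 + I*sqrt(5)/4 (M(S, W) = -3/4 + sqrt(17 - 22)/4 = -3/4 + sqrt(-5)/4 = -3/4 + (I*sqrt(5))/4 = -3/4 + I*sqrt(5)/4)
a(J) = (7 + J)/(21 + J) (a(J) = (J + 7)/(J + 21) = (7 + J)/(21 + J))
V(q, t) = -3/20 + I*sqrt(5)/20 (V(q, t) = (-3/4 + I*sqrt(5)/4)/5 = -3/20 + I*sqrt(5)/20)
-V(a(B(-4, 4)), -1912) = -(-3/20 + I*sqrt(5)/20) = 3/20 - I*sqrt(5)/20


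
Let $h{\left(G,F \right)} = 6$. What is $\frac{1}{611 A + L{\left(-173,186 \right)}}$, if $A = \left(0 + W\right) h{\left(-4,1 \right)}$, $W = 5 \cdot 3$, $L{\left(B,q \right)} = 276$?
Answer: $\frac{1}{55266} \approx 1.8094 \cdot 10^{-5}$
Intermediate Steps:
$W = 15$
$A = 90$ ($A = \left(0 + 15\right) 6 = 15 \cdot 6 = 90$)
$\frac{1}{611 A + L{\left(-173,186 \right)}} = \frac{1}{611 \cdot 90 + 276} = \frac{1}{54990 + 276} = \frac{1}{55266}$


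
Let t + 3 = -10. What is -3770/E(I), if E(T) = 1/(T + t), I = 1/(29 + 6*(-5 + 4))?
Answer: 1123460/23 ≈ 48846.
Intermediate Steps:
t = -13 (t = -3 - 10 = -13)
I = 1/23 (I = 1/(29 + 6*(-1)) = 1/(29 - 6) = 1/23 ≈ 0.043478)
E(T) = 1/(-13 + T) (E(T) = 1/(T - 13) = 1/(-13 + T))
-3770/E(I) = -3770/(1/(-13 + 1/23)) = -3770/(1/(-298/23)) = -3770/(-23/298) = -3770*(-298/23) = 1123460/23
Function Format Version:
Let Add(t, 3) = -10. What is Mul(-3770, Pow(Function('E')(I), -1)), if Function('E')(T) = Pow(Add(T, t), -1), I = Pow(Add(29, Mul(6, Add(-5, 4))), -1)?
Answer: Rational(1123460, 23) ≈ 48846.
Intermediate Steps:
t = -13 (t = Add(-3, -10) = -13)
I = Rational(1, 23) (I = Pow(Add(29, Mul(6, -1)), -1) = Pow(Add(29, -6), -1) = Pow(23, -1) = Rational(1, 23) ≈ 0.043478)
Function('E')(T) = Pow(Add(-13, T), -1) (Function('E')(T) = Pow(Add(T, -13), -1) = Pow(Add(-13, T), -1))
Mul(-3770, Pow(Function('E')(I), -1)) = Mul(-3770, Pow(Pow(Add(-13, Rational(1, 23)), -1), -1)) = Mul(-3770, Pow(Pow(Rational(-298, 23), -1), -1)) = Mul(-3770, Pow(Rational(-23, 298), -1)) = Mul(-3770, Rational(-298, 23)) = Rational(1123460, 23)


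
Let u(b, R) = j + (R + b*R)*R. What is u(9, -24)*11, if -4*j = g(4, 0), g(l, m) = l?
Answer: 63349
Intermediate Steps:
j = -1 (j = -¼*4 = -1)
u(b, R) = -1 + R*(R + R*b) (u(b, R) = -1 + (R + b*R)*R = -1 + (R + R*b)*R = -1 + R*(R + R*b))
u(9, -24)*11 = (-1 + (-24)² + 9*(-24)²)*11 = (-1 + 576 + 9*576)*11 = (-1 + 576 + 5184)*11 = 5759*11 = 63349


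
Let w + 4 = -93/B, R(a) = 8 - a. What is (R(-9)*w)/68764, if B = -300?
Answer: -6273/6876400 ≈ -0.00091225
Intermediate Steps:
w = -369/100 (w = -4 - 93/(-300) = -4 - 93*(-1/300) = -4 + 31/100 = -369/100 ≈ -3.6900)
(R(-9)*w)/68764 = ((8 - 1*(-9))*(-369/100))/68764 = ((8 + 9)*(-369/100))*(1/68764) = (17*(-369/100))*(1/68764) = -6273/100*1/68764 = -6273/6876400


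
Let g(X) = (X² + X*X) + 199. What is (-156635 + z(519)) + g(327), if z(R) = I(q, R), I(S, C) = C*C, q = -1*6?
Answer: 326783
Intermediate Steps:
q = -6
I(S, C) = C²
g(X) = 199 + 2*X² (g(X) = (X² + X²) + 199 = 2*X² + 199 = 199 + 2*X²)
z(R) = R²
(-156635 + z(519)) + g(327) = (-156635 + 519²) + (199 + 2*327²) = (-156635 + 269361) + (199 + 2*106929) = 112726 + (199 + 213858) = 112726 + 214057 = 326783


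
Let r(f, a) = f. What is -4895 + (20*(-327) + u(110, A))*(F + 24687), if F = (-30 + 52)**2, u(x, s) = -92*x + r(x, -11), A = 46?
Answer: -416584945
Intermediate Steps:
u(x, s) = -91*x (u(x, s) = -92*x + x = -91*x)
F = 484 (F = 22**2 = 484)
-4895 + (20*(-327) + u(110, A))*(F + 24687) = -4895 + (20*(-327) - 91*110)*(484 + 24687) = -4895 + (-6540 - 10010)*25171 = -4895 - 16550*25171 = -4895 - 416580050 = -416584945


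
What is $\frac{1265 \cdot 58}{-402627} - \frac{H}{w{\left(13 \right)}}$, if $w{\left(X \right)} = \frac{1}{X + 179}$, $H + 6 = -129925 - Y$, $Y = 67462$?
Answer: $\frac{15259344197542}{402627} \approx 3.7899 \cdot 10^{7}$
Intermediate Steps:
$H = -197393$ ($H = -6 - 197387 = -197393$)
$w{\left(X \right)} = \frac{1}{179 + X}$
$\frac{1265 \cdot 58}{-402627} - \frac{H}{w{\left(13 \right)}} = \frac{1265 \cdot 58}{-402627} - - \frac{197393}{\frac{1}{179 + 13}} = 73370 \left(- \frac{1}{402627}\right) - - \frac{197393}{\frac{1}{192}} = - \frac{73370}{402627} - - 197393 \frac{1}{\frac{1}{192}} = - \frac{73370}{402627} - \left(-197393\right) 192 = - \frac{73370}{402627} - -37899456 = - \frac{73370}{402627} + 37899456 = \frac{15259344197542}{402627}$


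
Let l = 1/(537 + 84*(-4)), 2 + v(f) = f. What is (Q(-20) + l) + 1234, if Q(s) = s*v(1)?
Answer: 252055/201 ≈ 1254.0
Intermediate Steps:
v(f) = -2 + f
Q(s) = -s (Q(s) = s*(-2 + 1) = s*(-1) = -s)
l = 1/201 (l = 1/(537 - 336) = 1/201 ≈ 0.0049751)
(Q(-20) + l) + 1234 = (-1*(-20) + 1/201) + 1234 = (20 + 1/201) + 1234 = 4021/201 + 1234 = 252055/201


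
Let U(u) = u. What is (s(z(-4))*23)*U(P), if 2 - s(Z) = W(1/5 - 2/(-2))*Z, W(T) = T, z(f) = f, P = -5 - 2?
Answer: -5474/5 ≈ -1094.8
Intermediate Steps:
P = -7
s(Z) = 2 - 6*Z/5 (s(Z) = 2 - (1/5 - 2/(-2))*Z = 2 - (1*(⅕) - 2*(-½))*Z = 2 - (⅕ + 1)*Z = 2 - 6*Z/5)
(s(z(-4))*23)*U(P) = ((2 - 6/5*(-4))*23)*(-7) = ((2 + 24/5)*23)*(-7) = ((34/5)*23)*(-7) = (782/5)*(-7) = -5474/5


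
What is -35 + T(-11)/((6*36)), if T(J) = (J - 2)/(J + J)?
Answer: -166307/4752 ≈ -34.997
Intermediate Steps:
T(J) = (-2 + J)/(2*J) (T(J) = (-2 + J)/((2*J)) = (-2 + J)*(1/(2*J)) = (-2 + J)/(2*J))
-35 + T(-11)/((6*36)) = -35 + ((1/2)*(-2 - 11)/(-11))/((6*36)) = -35 + ((1/2)*(-1/11)*(-13))/216 = -35 + (1/216)*(13/22) = -35 + 13/4752 = -166307/4752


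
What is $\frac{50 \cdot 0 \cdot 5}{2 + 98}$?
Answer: $0$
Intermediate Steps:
$\frac{50 \cdot 0 \cdot 5}{2 + 98} = \frac{50 \cdot 0}{100} = 0 \cdot \frac{1}{100} = 0$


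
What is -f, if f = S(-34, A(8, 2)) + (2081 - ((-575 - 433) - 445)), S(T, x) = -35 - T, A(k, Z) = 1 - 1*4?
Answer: -3533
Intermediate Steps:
A(k, Z) = -3 (A(k, Z) = 1 - 4 = -3)
f = 3533 (f = (-35 - 1*(-34)) + (2081 - ((-575 - 433) - 445)) = (-35 + 34) + (2081 - (-1008 - 445)) = -1 + (2081 - 1*(-1453)) = -1 + (2081 + 1453) = -1 + 3534 = 3533)
-f = -1*3533 = -3533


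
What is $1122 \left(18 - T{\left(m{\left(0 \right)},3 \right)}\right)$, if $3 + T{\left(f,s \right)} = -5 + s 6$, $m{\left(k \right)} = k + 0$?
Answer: $8976$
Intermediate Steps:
$m{\left(k \right)} = k$
$T{\left(f,s \right)} = -8 + 6 s$ ($T{\left(f,s \right)} = -3 + \left(-5 + s 6\right) = -3 + \left(-5 + 6 s\right) = -8 + 6 s$)
$1122 \left(18 - T{\left(m{\left(0 \right)},3 \right)}\right) = 1122 \left(18 - \left(-8 + 6 \cdot 3\right)\right) = 1122 \left(18 - \left(-8 + 18\right)\right) = 1122 \left(18 - 10\right) = 1122 \cdot 8 = 8976$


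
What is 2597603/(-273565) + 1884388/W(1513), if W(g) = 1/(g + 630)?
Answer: 1104722076102857/273565 ≈ 4.0382e+9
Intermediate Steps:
W(g) = 1/(630 + g)
2597603/(-273565) + 1884388/W(1513) = 2597603/(-273565) + 1884388/(1/(630 + 1513)) = 2597603*(-1/273565) + 1884388/(1/2143) = -2597603/273565 + 1884388/(1/2143) = -2597603/273565 + 1884388*2143 = -2597603/273565 + 4038243484 = 1104722076102857/273565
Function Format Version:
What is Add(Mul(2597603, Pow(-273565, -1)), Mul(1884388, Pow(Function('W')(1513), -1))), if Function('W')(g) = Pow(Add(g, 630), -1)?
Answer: Rational(1104722076102857, 273565) ≈ 4.0382e+9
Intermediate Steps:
Function('W')(g) = Pow(Add(630, g), -1)
Add(Mul(2597603, Pow(-273565, -1)), Mul(1884388, Pow(Function('W')(1513), -1))) = Add(Mul(2597603, Pow(-273565, -1)), Mul(1884388, Pow(Pow(Add(630, 1513), -1), -1))) = Add(Mul(2597603, Rational(-1, 273565)), Mul(1884388, Pow(Pow(2143, -1), -1))) = Add(Rational(-2597603, 273565), Mul(1884388, Pow(Rational(1, 2143), -1))) = Add(Rational(-2597603, 273565), Mul(1884388, 2143)) = Add(Rational(-2597603, 273565), 4038243484) = Rational(1104722076102857, 273565)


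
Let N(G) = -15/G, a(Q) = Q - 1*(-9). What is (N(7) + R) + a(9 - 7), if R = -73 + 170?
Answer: 741/7 ≈ 105.86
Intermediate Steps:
R = 97
a(Q) = 9 + Q (a(Q) = Q + 9 = 9 + Q)
(N(7) + R) + a(9 - 7) = (-15/7 + 97) + (9 + (9 - 7)) = (-15*⅐ + 97) + (9 + 2) = (-15/7 + 97) + 11 = 664/7 + 11 = 741/7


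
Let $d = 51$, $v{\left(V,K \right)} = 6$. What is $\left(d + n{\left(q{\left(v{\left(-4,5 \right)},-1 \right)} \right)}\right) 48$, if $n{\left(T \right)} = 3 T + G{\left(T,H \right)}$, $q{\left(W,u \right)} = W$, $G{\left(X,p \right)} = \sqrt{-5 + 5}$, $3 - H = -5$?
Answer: $3312$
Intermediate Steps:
$H = 8$ ($H = 3 - -5 = 3 + 5 = 8$)
$G{\left(X,p \right)} = 0$ ($G{\left(X,p \right)} = \sqrt{0} = 0$)
$n{\left(T \right)} = 3 T$ ($n{\left(T \right)} = 3 T + 0 = 3 T$)
$\left(d + n{\left(q{\left(v{\left(-4,5 \right)},-1 \right)} \right)}\right) 48 = \left(51 + 3 \cdot 6\right) 48 = \left(51 + 18\right) 48 = 69 \cdot 48 = 3312$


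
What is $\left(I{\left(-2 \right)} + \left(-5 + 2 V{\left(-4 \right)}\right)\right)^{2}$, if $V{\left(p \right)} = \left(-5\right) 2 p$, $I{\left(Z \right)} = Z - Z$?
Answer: $5625$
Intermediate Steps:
$I{\left(Z \right)} = 0$
$V{\left(p \right)} = - 10 p$
$\left(I{\left(-2 \right)} + \left(-5 + 2 V{\left(-4 \right)}\right)\right)^{2} = \left(0 - \left(5 - 2 \left(\left(-10\right) \left(-4\right)\right)\right)\right)^{2} = \left(0 + \left(-5 + 2 \cdot 40\right)\right)^{2} = \left(0 + \left(-5 + 80\right)\right)^{2} = \left(0 + 75\right)^{2} = 75^{2} = 5625$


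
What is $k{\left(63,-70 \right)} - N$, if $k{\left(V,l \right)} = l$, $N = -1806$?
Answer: $1736$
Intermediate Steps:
$k{\left(63,-70 \right)} - N = -70 - -1806 = -70 + 1806 = 1736$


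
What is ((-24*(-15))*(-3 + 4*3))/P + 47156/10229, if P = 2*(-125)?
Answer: -2135296/255725 ≈ -8.3500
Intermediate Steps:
P = -250
((-24*(-15))*(-3 + 4*3))/P + 47156/10229 = ((-24*(-15))*(-3 + 4*3))/(-250) + 47156/10229 = (360*(-3 + 12))*(-1/250) + 47156*(1/10229) = (360*9)*(-1/250) + 47156/10229 = 3240*(-1/250) + 47156/10229 = -324/25 + 47156/10229 = -2135296/255725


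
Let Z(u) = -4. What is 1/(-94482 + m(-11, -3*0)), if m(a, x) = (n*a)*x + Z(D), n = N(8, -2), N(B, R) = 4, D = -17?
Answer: -1/94486 ≈ -1.0584e-5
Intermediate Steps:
n = 4
m(a, x) = -4 + 4*a*x (m(a, x) = (4*a)*x - 4 = 4*a*x - 4 = -4 + 4*a*x)
1/(-94482 + m(-11, -3*0)) = 1/(-94482 + (-4 + 4*(-11)*(-3*0))) = 1/(-94482 + (-4 + 4*(-11)*0)) = 1/(-94482 + (-4 + 0)) = 1/(-94482 - 4) = 1/(-94486) = -1/94486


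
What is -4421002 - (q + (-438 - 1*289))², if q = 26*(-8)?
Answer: -5295227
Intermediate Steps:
q = -208
-4421002 - (q + (-438 - 1*289))² = -4421002 - (-208 + (-438 - 1*289))² = -4421002 - (-208 + (-438 - 289))² = -4421002 - (-208 - 727)² = -4421002 - 1*(-935)² = -4421002 - 1*874225 = -4421002 - 874225 = -5295227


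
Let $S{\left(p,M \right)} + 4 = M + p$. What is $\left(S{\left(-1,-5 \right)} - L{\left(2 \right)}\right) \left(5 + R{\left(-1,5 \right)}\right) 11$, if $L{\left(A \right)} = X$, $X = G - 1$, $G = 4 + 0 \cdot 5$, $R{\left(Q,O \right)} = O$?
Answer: $-1430$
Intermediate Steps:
$G = 4$ ($G = 4 + 0 = 4$)
$X = 3$ ($X = 4 - 1 = 3$)
$L{\left(A \right)} = 3$
$S{\left(p,M \right)} = -4 + M + p$ ($S{\left(p,M \right)} = -4 + \left(M + p\right) = -4 + M + p$)
$\left(S{\left(-1,-5 \right)} - L{\left(2 \right)}\right) \left(5 + R{\left(-1,5 \right)}\right) 11 = \left(\left(-4 - 5 - 1\right) - 3\right) \left(5 + 5\right) 11 = \left(-10 - 3\right) 10 \cdot 11 = \left(-13\right) 110 = -1430$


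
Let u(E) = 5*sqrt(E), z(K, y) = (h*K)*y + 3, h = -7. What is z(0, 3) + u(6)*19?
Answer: 3 + 95*sqrt(6) ≈ 235.70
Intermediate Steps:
z(K, y) = 3 - 7*K*y (z(K, y) = (-7*K)*y + 3 = -7*K*y + 3 = 3 - 7*K*y)
z(0, 3) + u(6)*19 = (3 - 7*0*3) + (5*sqrt(6))*19 = (3 + 0) + 95*sqrt(6) = 3 + 95*sqrt(6)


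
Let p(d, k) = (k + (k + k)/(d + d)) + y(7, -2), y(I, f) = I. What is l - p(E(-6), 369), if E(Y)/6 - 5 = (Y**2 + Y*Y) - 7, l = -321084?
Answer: -45004523/140 ≈ -3.2146e+5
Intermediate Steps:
E(Y) = -12 + 12*Y**2 (E(Y) = 30 + 6*((Y**2 + Y*Y) - 7) = 30 + 6*((Y**2 + Y**2) - 7) = 30 + 6*(2*Y**2 - 7) = 30 + 6*(-7 + 2*Y**2) = 30 + (-42 + 12*Y**2) = -12 + 12*Y**2)
p(d, k) = 7 + k + k/d (p(d, k) = (k + (k + k)/(d + d)) + 7 = (k + (2*k)/((2*d))) + 7 = (k + (2*k)*(1/(2*d))) + 7 = (k + k/d) + 7 = 7 + k + k/d)
l - p(E(-6), 369) = -321084 - (7 + 369 + 369/(-12 + 12*(-6)**2)) = -321084 - (7 + 369 + 369/(-12 + 12*36)) = -321084 - (7 + 369 + 369/(-12 + 432)) = -321084 - (7 + 369 + 369/420) = -321084 - (7 + 369 + 369*(1/420)) = -321084 - (7 + 369 + 123/140) = -321084 - 1*52763/140 = -321084 - 52763/140 = -45004523/140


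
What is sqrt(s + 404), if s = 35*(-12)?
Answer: 4*I ≈ 4.0*I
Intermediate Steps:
s = -420
sqrt(s + 404) = sqrt(-420 + 404) = sqrt(-16) = 4*I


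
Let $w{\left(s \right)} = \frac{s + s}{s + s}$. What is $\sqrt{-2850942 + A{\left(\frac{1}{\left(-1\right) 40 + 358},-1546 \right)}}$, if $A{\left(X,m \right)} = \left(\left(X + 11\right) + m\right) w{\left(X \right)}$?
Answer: $\frac{i \sqrt{288453883830}}{318} \approx 1688.9 i$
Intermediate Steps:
$w{\left(s \right)} = 1$ ($w{\left(s \right)} = \frac{2 s}{2 s} = 2 s \frac{1}{2 s} = 1$)
$A{\left(X,m \right)} = 11 + X + m$ ($A{\left(X,m \right)} = \left(\left(X + 11\right) + m\right) 1 = \left(\left(11 + X\right) + m\right) 1 = \left(11 + X + m\right) 1 = 11 + X + m$)
$\sqrt{-2850942 + A{\left(\frac{1}{\left(-1\right) 40 + 358},-1546 \right)}} = \sqrt{-2850942 + \left(11 + \frac{1}{\left(-1\right) 40 + 358} - 1546\right)} = \sqrt{-2850942 + \left(11 + \frac{1}{-40 + 358} - 1546\right)} = \sqrt{-2850942 + \left(11 + \frac{1}{318} - 1546\right)} = \sqrt{-2850942 - \frac{488129}{318}} = \sqrt{- \frac{907087685}{318}} = \frac{i \sqrt{288453883830}}{318}$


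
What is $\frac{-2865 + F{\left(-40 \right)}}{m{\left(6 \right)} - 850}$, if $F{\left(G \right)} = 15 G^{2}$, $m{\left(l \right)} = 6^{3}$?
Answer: $- \frac{21135}{634} \approx -33.336$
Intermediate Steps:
$m{\left(l \right)} = 216$
$\frac{-2865 + F{\left(-40 \right)}}{m{\left(6 \right)} - 850} = \frac{-2865 + 15 \left(-40\right)^{2}}{216 - 850} = \frac{-2865 + 15 \cdot 1600}{-634} = \left(-2865 + 24000\right) \left(- \frac{1}{634}\right) = 21135 \left(- \frac{1}{634}\right) = - \frac{21135}{634}$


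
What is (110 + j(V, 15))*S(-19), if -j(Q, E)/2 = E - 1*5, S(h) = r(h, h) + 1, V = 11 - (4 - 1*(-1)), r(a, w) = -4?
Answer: -270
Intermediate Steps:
V = 6 (V = 11 - (4 + 1) = 11 - 1*5 = 11 - 5 = 6)
S(h) = -3 (S(h) = -4 + 1 = -3)
j(Q, E) = 10 - 2*E (j(Q, E) = -2*(E - 1*5) = -2*(E - 5) = -2*(-5 + E) = 10 - 2*E)
(110 + j(V, 15))*S(-19) = (110 + (10 - 2*15))*(-3) = (110 + (10 - 30))*(-3) = (110 - 20)*(-3) = 90*(-3) = -270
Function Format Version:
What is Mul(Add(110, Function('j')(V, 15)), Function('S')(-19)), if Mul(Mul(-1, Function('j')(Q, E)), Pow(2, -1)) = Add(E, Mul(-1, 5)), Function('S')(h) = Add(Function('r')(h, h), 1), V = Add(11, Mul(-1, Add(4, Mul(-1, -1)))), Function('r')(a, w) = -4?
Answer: -270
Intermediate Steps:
V = 6 (V = Add(11, Mul(-1, Add(4, 1))) = Add(11, Mul(-1, 5)) = Add(11, -5) = 6)
Function('S')(h) = -3 (Function('S')(h) = Add(-4, 1) = -3)
Function('j')(Q, E) = Add(10, Mul(-2, E)) (Function('j')(Q, E) = Mul(-2, Add(E, Mul(-1, 5))) = Mul(-2, Add(E, -5)) = Mul(-2, Add(-5, E)) = Add(10, Mul(-2, E)))
Mul(Add(110, Function('j')(V, 15)), Function('S')(-19)) = Mul(Add(110, Add(10, Mul(-2, 15))), -3) = Mul(Add(110, Add(10, -30)), -3) = Mul(Add(110, -20), -3) = Mul(90, -3) = -270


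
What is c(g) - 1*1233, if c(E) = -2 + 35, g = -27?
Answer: -1200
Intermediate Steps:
c(E) = 33
c(g) - 1*1233 = 33 - 1*1233 = 33 - 1233 = -1200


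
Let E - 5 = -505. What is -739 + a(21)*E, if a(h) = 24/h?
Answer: -9173/7 ≈ -1310.4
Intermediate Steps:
E = -500 (E = 5 - 505 = -500)
-739 + a(21)*E = -739 + (24/21)*(-500) = -739 + (24*(1/21))*(-500) = -739 + (8/7)*(-500) = -739 - 4000/7 = -9173/7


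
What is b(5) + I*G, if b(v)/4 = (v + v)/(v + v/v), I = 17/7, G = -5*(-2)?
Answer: 650/21 ≈ 30.952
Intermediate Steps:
G = 10
I = 17/7 (I = 17*(1/7) = 17/7 ≈ 2.4286)
b(v) = 8*v/(1 + v) (b(v) = 4*((v + v)/(v + v/v)) = 4*((2*v)/(v + 1)) = 4*((2*v)/(1 + v)) = 4*(2*v/(1 + v)) = 8*v/(1 + v))
b(5) + I*G = 8*5/(1 + 5) + (17/7)*10 = 8*5/6 + 170/7 = 8*5*(1/6) + 170/7 = 20/3 + 170/7 = 650/21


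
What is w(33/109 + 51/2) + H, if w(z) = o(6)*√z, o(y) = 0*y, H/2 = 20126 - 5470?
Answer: 29312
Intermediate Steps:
H = 29312 (H = 2*(20126 - 5470) = 2*14656 = 29312)
o(y) = 0
w(z) = 0 (w(z) = 0*√z = 0)
w(33/109 + 51/2) + H = 0 + 29312 = 29312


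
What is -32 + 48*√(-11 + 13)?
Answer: -32 + 48*√2 ≈ 35.882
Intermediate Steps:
-32 + 48*√(-11 + 13) = -32 + 48*√2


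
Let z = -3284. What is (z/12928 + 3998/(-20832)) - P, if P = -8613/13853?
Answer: 732026737/4163879328 ≈ 0.17580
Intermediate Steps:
P = -8613/13853 (P = -8613*1/13853 = -8613/13853 ≈ -0.62174)
(z/12928 + 3998/(-20832)) - P = (-3284/12928 + 3998/(-20832)) - 1*(-8613/13853) = (-3284*1/12928 + 3998*(-1/20832)) + 8613/13853 = (-821/3232 - 1999/10416) + 8613/13853 = -938269/2104032 + 8613/13853 = 732026737/4163879328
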